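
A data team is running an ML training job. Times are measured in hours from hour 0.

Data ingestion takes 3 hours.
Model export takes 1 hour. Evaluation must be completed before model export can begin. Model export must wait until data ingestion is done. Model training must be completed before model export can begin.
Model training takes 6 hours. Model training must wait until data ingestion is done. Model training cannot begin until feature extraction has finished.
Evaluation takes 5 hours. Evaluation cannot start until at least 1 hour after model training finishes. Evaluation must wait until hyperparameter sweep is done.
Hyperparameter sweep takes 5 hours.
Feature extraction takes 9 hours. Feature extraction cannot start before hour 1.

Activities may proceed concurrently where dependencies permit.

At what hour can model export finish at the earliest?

23

Nothing blocks hyperparameter sweep, so it runs from hour 0 to hour 5.
Feature extraction cannot begin until its own release at hour 1. It runs from hour 1 to 1 + 9 = hour 10.
Data ingestion has no prerequisites, so it starts at hour 0 and finishes at hour 3.
Model training has to wait for data ingestion (finishes hour 3); feature extraction (finishes hour 10). The latest of these is hour 10, so model training runs hour 10 to 10 + 6 = hour 16.
Evaluation has to wait for model training (finishes hour 16, plus 1-hour gap → hour 17); hyperparameter sweep (finishes hour 5). The latest of these is hour 17, so evaluation runs hour 17 to 17 + 5 = hour 22.
Model export has to wait for evaluation (finishes hour 22); data ingestion (finishes hour 3); model training (finishes hour 16). The latest of these is hour 22, so model export runs hour 22 to 22 + 1 = hour 23.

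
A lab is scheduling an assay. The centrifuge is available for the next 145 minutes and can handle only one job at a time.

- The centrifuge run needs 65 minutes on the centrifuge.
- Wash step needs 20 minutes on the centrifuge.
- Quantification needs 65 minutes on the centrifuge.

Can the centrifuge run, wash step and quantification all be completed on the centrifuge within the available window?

Running back to back, the jobs need 65 + 20 + 65 = 150 minutes on the centrifuge.
Since 150 > 145, they cannot all fit.

No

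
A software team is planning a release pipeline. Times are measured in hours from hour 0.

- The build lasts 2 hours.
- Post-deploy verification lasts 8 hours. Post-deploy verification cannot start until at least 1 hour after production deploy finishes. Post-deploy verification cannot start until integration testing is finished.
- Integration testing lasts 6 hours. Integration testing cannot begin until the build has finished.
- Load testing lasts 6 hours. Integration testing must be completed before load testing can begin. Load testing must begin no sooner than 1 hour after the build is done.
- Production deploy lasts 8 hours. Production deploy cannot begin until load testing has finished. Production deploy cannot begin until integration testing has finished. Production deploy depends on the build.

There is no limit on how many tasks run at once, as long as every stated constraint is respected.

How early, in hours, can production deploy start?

14

The build can start immediately at hour 0; it finishes at hour 2.
Integration testing cannot begin until the build (finishes hour 2). It runs from hour 2 to 2 + 6 = hour 8.
For load testing: integration testing (finishes hour 8); the build (finishes hour 2, plus 1-hour gap → hour 3). Taking the maximum gives a start of hour 8, and it finishes at 8 + 6 = hour 14.
Production deploy waits on load testing (finishes hour 14); integration testing (finishes hour 8); the build (finishes hour 2). The latest of these is hour 14, which is the earliest production deploy can start.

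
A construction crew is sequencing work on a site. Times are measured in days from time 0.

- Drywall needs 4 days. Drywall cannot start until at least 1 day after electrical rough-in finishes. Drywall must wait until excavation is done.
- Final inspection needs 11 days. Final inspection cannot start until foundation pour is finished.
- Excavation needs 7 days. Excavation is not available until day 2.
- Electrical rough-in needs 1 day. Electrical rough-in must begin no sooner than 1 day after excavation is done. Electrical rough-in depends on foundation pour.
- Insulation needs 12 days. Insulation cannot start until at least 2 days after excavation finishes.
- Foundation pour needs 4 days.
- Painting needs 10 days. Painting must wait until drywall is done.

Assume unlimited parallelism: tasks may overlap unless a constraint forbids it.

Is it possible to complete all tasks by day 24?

No

Nothing blocks foundation pour, so it runs from day 0 to day 4.
After foundation pour (finishes day 4), final inspection can start at day 4 and finishes at day 15.
After its own release at day 2, excavation can start at day 2 and finishes at day 9.
Insulation cannot begin until excavation (finishes day 9, plus 2-day gap → day 11). It runs from day 11 to 11 + 12 = day 23.
Electrical rough-in has to wait for excavation (finishes day 9, plus 1-day gap → day 10); foundation pour (finishes day 4). The latest of these is day 10, so electrical rough-in runs day 10 to 10 + 1 = day 11.
Drywall has to wait for electrical rough-in (finishes day 11, plus 1-day gap → day 12); excavation (finishes day 9). The latest of these is day 12, so drywall runs day 12 to 12 + 4 = day 16.
After drywall (finishes day 16), painting can start at day 16 and finishes at day 26.
The earliest everything can be done is day 26, which is after the deadline of 24, so it is not possible.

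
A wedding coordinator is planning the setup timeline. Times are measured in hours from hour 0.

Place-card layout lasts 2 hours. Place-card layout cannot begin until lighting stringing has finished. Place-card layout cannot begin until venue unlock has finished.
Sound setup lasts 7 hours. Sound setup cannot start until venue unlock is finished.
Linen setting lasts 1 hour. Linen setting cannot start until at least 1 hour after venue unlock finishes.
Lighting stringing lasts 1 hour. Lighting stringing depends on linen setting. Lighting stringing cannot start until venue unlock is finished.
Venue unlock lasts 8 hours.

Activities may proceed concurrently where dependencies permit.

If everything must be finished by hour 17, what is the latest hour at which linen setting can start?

13

Place-card layout has no dependents, so it just needs to finish by hour 17. Starting by 17 − 2 = hour 15 achieves that.
Lighting stringing has to be done before place-card layout (must start by hour 15). That means finishing by hour 15, i.e. starting by 15 − 1 = hour 14.
Linen setting has to be done before lighting stringing (must start by hour 14). That means finishing by hour 14, i.e. starting by 14 − 1 = hour 13.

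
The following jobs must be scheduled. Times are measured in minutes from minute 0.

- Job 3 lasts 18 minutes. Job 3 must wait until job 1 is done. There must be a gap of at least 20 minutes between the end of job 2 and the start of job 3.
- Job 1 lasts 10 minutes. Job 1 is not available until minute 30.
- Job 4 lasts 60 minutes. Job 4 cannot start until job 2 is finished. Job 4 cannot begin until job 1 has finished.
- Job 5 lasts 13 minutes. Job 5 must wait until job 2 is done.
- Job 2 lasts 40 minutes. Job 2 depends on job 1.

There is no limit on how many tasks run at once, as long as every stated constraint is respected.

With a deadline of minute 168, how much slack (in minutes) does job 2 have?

Job 1 waits on its own release at minute 30, so it starts at minute 30 and finishes at 30 + 10 = minute 40.
After job 1 (finishes minute 40), job 2 can start at minute 40 and finishes at minute 80.

Working backward from the deadline:
Nothing follows job 3; the deadline of minute 168 is its only limit. It must start by 168 − 18 = minute 150.
To finish by minute 168, job 4 (duration 60) must start no later than minute 108.
To finish by minute 168, job 5 (duration 13) must start no later than minute 155.
Job 2 must finish in time for job 3 (must start by minute 150, minus 20-minute gap → minute 130); job 4 (must start by minute 108); job 5 (must start by minute 155). The tightest is minute 108, so job 2 must start by 108 − 40 = minute 68.
So job 2 can start as early as minute 40 and as late as minute 68, giving 68 − 40 = 28 minutes of slack.

28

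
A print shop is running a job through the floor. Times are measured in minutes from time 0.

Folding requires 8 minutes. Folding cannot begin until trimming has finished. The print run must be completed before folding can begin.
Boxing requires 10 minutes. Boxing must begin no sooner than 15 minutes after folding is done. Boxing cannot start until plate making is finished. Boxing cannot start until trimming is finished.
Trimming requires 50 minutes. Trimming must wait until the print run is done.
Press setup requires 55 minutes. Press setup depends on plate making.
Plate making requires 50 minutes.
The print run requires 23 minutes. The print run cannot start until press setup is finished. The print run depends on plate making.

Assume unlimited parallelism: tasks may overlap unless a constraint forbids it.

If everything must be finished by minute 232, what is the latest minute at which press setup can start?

To finish by minute 232, boxing (duration 10) must start no later than minute 222.
Folding must finish before boxing (must start by minute 222, minus 15-minute gap → minute 207). With an 8-minute duration, folding must start by 207 − 8 = minute 199.
Trimming must finish in time for folding (must start by minute 199); boxing (must start by minute 222). The tightest is minute 199, so trimming must start by 199 − 50 = minute 149.
For the print run: trimming (must start by minute 149); folding (must start by minute 199). The most restrictive is minute 149; with a 23-minute duration, the print run must start by minute 126.
Press setup must finish before the print run (must start by minute 126). With a 55-minute duration, press setup must start by 126 − 55 = minute 71.

71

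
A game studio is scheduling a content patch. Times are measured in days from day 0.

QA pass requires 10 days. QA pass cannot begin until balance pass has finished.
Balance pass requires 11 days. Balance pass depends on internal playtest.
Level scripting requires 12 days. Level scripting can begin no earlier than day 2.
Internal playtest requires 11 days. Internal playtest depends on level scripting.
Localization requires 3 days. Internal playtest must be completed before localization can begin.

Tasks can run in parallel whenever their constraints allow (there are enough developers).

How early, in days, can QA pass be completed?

46

Level scripting cannot begin until its own release at day 2. It runs from day 2 to 2 + 12 = day 14.
After level scripting (finishes day 14), internal playtest can start at day 14 and finishes at day 25.
Balance pass waits on internal playtest (finishes day 25), so it starts at day 25 and finishes at 25 + 11 = day 36.
QA pass cannot begin until balance pass (finishes day 36). It runs from day 36 to 36 + 10 = day 46.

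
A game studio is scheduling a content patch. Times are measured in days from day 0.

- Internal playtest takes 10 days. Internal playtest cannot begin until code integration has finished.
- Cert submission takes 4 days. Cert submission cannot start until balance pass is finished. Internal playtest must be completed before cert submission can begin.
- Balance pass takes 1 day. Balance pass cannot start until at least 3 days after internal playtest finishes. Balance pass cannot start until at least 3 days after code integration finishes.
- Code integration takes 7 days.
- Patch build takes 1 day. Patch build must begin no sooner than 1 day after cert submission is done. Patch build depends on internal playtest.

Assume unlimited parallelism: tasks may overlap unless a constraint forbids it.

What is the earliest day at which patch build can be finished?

27

Nothing blocks code integration, so it runs from day 0 to day 7.
After code integration (finishes day 7), internal playtest can start at day 7 and finishes at day 17.
Balance pass needs all of internal playtest (finishes day 17, plus 3-day gap → day 20); code integration (finishes day 7, plus 3-day gap → day 10). That puts its earliest start at day 20; it finishes at 20 + 1 = day 21.
Cert submission has to wait for balance pass (finishes day 21); internal playtest (finishes day 17). The latest of these is day 21, so cert submission runs day 21 to 21 + 4 = day 25.
For patch build: cert submission (finishes day 25, plus 1-day gap → day 26); internal playtest (finishes day 17). Taking the maximum gives a start of day 26, and it finishes at 26 + 1 = day 27.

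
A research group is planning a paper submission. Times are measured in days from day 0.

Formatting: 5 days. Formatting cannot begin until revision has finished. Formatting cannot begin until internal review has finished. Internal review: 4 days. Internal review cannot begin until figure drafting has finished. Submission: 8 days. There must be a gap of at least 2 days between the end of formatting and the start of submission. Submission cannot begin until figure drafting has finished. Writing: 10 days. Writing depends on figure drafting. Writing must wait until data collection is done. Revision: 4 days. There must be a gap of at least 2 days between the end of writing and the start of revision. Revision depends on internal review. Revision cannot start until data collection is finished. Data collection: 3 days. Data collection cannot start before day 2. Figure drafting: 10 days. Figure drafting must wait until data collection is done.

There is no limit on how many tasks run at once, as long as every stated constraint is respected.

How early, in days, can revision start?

27

After its own release at day 2, data collection can start at day 2 and finishes at day 5.
Figure drafting cannot begin until data collection (finishes day 5). It runs from day 5 to 5 + 10 = day 15.
Internal review cannot begin until figure drafting (finishes day 15). It runs from day 15 to 15 + 4 = day 19.
Writing cannot start until figure drafting (finishes day 15); data collection (finishes day 5). The controlling bound is day 15, so writing finishes at 15 + 10 = day 25.
Revision waits on writing (finishes day 25, plus 2-day gap → day 27); internal review (finishes day 19); data collection (finishes day 5). The latest of these is day 27, which is the earliest revision can start.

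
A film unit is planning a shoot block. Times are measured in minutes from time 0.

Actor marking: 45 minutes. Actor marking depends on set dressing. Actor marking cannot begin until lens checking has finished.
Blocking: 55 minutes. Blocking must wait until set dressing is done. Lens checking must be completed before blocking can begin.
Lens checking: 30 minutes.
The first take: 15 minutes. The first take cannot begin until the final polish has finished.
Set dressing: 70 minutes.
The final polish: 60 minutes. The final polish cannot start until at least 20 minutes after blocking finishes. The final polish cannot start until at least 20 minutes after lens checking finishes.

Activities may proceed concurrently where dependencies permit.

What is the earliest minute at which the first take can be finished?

220

Nothing blocks lens checking, so it runs from minute 0 to minute 30.
Set dressing has no prerequisites, so it starts at minute 0 and finishes at minute 70.
Blocking needs all of set dressing (finishes minute 70); lens checking (finishes minute 30). That puts its earliest start at minute 70; it finishes at 70 + 55 = minute 125.
For the final polish: blocking (finishes minute 125, plus 20-minute gap → minute 145); lens checking (finishes minute 30, plus 20-minute gap → minute 50). Taking the maximum gives a start of minute 145, and it finishes at 145 + 60 = minute 205.
The first take waits on the final polish (finishes minute 205), so it starts at minute 205 and finishes at 205 + 15 = minute 220.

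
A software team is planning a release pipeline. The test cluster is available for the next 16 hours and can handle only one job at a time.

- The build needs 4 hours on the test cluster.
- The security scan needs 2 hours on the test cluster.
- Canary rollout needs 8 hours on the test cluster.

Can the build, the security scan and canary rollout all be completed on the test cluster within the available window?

Running back to back, the jobs need 4 + 2 + 8 = 14 hours on the test cluster.
Since 14 ≤ 16, they fit within the window.

Yes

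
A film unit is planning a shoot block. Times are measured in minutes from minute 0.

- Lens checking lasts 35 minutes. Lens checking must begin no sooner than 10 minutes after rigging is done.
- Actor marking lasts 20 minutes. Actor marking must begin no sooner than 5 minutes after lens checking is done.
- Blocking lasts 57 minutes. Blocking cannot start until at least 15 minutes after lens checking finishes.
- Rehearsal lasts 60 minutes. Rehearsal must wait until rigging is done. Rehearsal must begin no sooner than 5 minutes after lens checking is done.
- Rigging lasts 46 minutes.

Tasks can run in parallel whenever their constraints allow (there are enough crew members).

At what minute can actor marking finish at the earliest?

Nothing blocks rigging, so it runs from minute 0 to minute 46.
Lens checking cannot begin until rigging (finishes minute 46, plus 10-minute gap → minute 56). It runs from minute 56 to 56 + 35 = minute 91.
Actor marking waits on lens checking (finishes minute 91, plus 5-minute gap → minute 96), so it starts at minute 96 and finishes at 96 + 20 = minute 116.

116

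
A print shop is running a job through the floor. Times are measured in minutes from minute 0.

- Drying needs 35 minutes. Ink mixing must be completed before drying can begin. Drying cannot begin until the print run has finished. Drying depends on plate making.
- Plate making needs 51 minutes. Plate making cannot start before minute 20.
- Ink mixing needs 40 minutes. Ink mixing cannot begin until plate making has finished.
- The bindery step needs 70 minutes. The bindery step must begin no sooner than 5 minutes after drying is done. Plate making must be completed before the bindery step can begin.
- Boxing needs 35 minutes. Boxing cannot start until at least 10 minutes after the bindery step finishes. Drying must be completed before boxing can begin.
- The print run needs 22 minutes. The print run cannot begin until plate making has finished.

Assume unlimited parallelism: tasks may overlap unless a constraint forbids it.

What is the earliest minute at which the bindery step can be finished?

221

Plate making cannot begin until its own release at minute 20. It runs from minute 20 to 20 + 51 = minute 71.
The print run waits on plate making (finishes minute 71), so it starts at minute 71 and finishes at 71 + 22 = minute 93.
Ink mixing waits on plate making (finishes minute 71), so it starts at minute 71 and finishes at 71 + 40 = minute 111.
Drying has to wait for ink mixing (finishes minute 111); the print run (finishes minute 93); plate making (finishes minute 71). The latest of these is minute 111, so drying runs minute 111 to 111 + 35 = minute 146.
The bindery step needs all of drying (finishes minute 146, plus 5-minute gap → minute 151); plate making (finishes minute 71). That puts its earliest start at minute 151; it finishes at 151 + 70 = minute 221.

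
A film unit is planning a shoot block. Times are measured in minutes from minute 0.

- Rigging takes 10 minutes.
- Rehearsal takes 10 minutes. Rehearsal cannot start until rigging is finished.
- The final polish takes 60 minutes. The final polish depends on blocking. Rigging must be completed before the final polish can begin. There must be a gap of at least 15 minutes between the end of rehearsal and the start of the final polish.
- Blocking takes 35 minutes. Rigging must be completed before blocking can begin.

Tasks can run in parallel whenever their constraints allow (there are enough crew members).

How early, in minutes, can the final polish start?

Rigging has no prerequisites, so it starts at minute 0 and finishes at minute 10.
After rigging (finishes minute 10), rehearsal can start at minute 10 and finishes at minute 20.
Blocking waits on rigging (finishes minute 10), so it starts at minute 10 and finishes at 10 + 35 = minute 45.
The final polish waits on blocking (finishes minute 45); rigging (finishes minute 10); rehearsal (finishes minute 20, plus 15-minute gap → minute 35). The latest of these is minute 45, which is the earliest the final polish can start.

45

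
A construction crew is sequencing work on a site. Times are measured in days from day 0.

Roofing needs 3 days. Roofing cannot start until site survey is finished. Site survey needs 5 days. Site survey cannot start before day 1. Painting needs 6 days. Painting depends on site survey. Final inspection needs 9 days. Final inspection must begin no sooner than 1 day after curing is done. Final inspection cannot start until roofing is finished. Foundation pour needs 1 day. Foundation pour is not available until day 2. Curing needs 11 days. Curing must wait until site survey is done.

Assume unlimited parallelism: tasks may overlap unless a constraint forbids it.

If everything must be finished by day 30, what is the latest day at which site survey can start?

Nothing follows final inspection; the deadline of day 30 is its only limit. It must start by 30 − 9 = day 21.
Curing feeds into final inspection (must start by day 21, minus 1-day gap → day 20); so curing must finish by day 20 and therefore start by day 9.
Roofing has to be done before final inspection (must start by day 21). That means finishing by day 21, i.e. starting by 21 − 3 = day 18.
Painting has no dependents, so it just needs to finish by day 30. Starting by 30 − 6 = day 24 achieves that.
Site survey feeds curing (must start by day 9); roofing (must start by day 18); painting (must start by day 24). Taking the minimum, site survey must finish by day 9 and start by 9 − 5 = day 4.

4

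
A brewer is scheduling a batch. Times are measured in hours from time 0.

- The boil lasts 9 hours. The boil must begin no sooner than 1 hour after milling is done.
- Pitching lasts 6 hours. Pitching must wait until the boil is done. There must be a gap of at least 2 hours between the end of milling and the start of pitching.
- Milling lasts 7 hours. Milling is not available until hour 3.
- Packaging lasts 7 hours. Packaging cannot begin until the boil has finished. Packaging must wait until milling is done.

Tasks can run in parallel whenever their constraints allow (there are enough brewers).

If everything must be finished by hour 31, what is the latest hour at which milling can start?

7

Pitching must finish by hour 31; it takes 6 hours, so it must start by 31 − 6 = hour 25.
To finish by hour 31, packaging (duration 7) must start no later than hour 24.
The boil feeds pitching (must start by hour 25); packaging (must start by hour 24). Taking the minimum, the boil must finish by hour 24 and start by 24 − 9 = hour 15.
Milling has several dependents: the boil (must start by hour 15, minus 1-hour gap → hour 14); pitching (must start by hour 25, minus 2-hour gap → hour 23); packaging (must start by hour 24). The earliest of those limits is hour 14, so milling must start by 14 − 7 = hour 7.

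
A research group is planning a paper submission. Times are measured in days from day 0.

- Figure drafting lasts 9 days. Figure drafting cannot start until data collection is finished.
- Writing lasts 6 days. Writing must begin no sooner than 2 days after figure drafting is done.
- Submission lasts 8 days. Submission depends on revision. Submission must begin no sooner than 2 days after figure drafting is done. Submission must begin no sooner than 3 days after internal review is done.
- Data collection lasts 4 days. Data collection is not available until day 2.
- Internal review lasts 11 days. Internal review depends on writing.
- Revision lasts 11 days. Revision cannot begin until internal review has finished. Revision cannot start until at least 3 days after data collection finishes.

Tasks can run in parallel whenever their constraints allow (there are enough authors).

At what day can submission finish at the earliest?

53

After its own release at day 2, data collection can start at day 2 and finishes at day 6.
Figure drafting waits on data collection (finishes day 6), so it starts at day 6 and finishes at 6 + 9 = day 15.
Writing waits on figure drafting (finishes day 15, plus 2-day gap → day 17), so it starts at day 17 and finishes at 17 + 6 = day 23.
Internal review cannot begin until writing (finishes day 23). It runs from day 23 to 23 + 11 = day 34.
Revision has to wait for internal review (finishes day 34); data collection (finishes day 6, plus 3-day gap → day 9). The latest of these is day 34, so revision runs day 34 to 34 + 11 = day 45.
For submission: revision (finishes day 45); figure drafting (finishes day 15, plus 2-day gap → day 17); internal review (finishes day 34, plus 3-day gap → day 37). Taking the maximum gives a start of day 45, and it finishes at 45 + 8 = day 53.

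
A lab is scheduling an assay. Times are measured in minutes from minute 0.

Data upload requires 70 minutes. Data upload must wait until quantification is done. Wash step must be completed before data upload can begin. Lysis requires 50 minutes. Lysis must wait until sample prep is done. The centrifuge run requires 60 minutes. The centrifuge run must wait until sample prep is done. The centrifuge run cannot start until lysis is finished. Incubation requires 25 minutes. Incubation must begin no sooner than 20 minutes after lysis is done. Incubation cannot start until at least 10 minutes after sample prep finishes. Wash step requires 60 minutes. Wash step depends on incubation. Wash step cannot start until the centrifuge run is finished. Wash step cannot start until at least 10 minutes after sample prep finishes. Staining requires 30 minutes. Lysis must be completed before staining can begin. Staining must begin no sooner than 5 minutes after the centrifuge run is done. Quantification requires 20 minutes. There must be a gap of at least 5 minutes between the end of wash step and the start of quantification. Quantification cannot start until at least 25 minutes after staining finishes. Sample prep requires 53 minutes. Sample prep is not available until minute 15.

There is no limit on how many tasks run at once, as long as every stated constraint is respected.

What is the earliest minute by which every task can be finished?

Sample prep waits on its own release at minute 15, so it starts at minute 15 and finishes at 15 + 53 = minute 68.
Lysis waits on sample prep (finishes minute 68), so it starts at minute 68 and finishes at 68 + 50 = minute 118.
The centrifuge run cannot start until sample prep (finishes minute 68); lysis (finishes minute 118). The controlling bound is minute 118, so the centrifuge run finishes at 118 + 60 = minute 178.
Staining cannot start until lysis (finishes minute 118); the centrifuge run (finishes minute 178, plus 5-minute gap → minute 183). The controlling bound is minute 183, so staining finishes at 183 + 30 = minute 213.
Incubation needs all of lysis (finishes minute 118, plus 20-minute gap → minute 138); sample prep (finishes minute 68, plus 10-minute gap → minute 78). That puts its earliest start at minute 138; it finishes at 138 + 25 = minute 163.
Wash step needs all of incubation (finishes minute 163); the centrifuge run (finishes minute 178); sample prep (finishes minute 68, plus 10-minute gap → minute 78). That puts its earliest start at minute 178; it finishes at 178 + 60 = minute 238.
Quantification has to wait for wash step (finishes minute 238, plus 5-minute gap → minute 243); staining (finishes minute 213, plus 25-minute gap → minute 238). The latest of these is minute 243, so quantification runs minute 243 to 243 + 20 = minute 263.
Data upload cannot start until quantification (finishes minute 263); wash step (finishes minute 238). The controlling bound is minute 263, so data upload finishes at 263 + 70 = minute 333.
All tasks are finished once the last one completes. Finish times: Sample prep at 68, Lysis at 118, Incubation at 163, The centrifuge run at 178, Wash step at 238, Staining at 213, Quantification at 263, Data upload at 333. The latest is minute 333.

333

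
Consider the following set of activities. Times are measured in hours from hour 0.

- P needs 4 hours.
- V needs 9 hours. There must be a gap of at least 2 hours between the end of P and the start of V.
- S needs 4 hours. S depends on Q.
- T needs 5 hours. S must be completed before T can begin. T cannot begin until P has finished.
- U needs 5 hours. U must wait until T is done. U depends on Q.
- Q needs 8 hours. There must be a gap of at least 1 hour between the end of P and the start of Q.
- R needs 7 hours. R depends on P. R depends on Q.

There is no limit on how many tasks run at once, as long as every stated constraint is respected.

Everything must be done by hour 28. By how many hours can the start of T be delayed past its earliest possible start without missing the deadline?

P can start immediately at hour 0; it finishes at hour 4.
After P (finishes hour 4, plus 1-hour gap → hour 5), Q can start at hour 5 and finishes at hour 13.
S cannot begin until Q (finishes hour 13). It runs from hour 13 to 13 + 4 = hour 17.
For T: S (finishes hour 17); P (finishes hour 4). Taking the maximum gives a start of hour 17, and it finishes at 17 + 5 = hour 22.

Working backward from the deadline:
Nothing follows U; the deadline of hour 28 is its only limit. It must start by 28 − 5 = hour 23.
T feeds into U (must start by hour 23); so T must finish by hour 23 and therefore start by hour 18.
So T can start as early as hour 17 and as late as hour 18, giving 18 − 17 = 1 hour of slack.

1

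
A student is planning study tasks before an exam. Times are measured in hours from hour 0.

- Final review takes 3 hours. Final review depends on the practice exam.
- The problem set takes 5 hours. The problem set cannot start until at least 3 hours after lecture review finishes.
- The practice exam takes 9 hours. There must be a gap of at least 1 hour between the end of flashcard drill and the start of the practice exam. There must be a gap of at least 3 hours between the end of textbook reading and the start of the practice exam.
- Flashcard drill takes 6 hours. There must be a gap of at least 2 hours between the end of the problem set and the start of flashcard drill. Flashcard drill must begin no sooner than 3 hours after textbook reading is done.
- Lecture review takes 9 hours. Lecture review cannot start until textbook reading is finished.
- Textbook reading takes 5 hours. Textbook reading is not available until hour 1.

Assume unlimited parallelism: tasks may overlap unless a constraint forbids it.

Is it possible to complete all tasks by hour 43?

Textbook reading cannot begin until its own release at hour 1. It runs from hour 1 to 1 + 5 = hour 6.
Lecture review cannot begin until textbook reading (finishes hour 6). It runs from hour 6 to 6 + 9 = hour 15.
The problem set waits on lecture review (finishes hour 15, plus 3-hour gap → hour 18), so it starts at hour 18 and finishes at 18 + 5 = hour 23.
Flashcard drill cannot start until the problem set (finishes hour 23, plus 2-hour gap → hour 25); textbook reading (finishes hour 6, plus 3-hour gap → hour 9). The controlling bound is hour 25, so flashcard drill finishes at 25 + 6 = hour 31.
The practice exam has to wait for flashcard drill (finishes hour 31, plus 1-hour gap → hour 32); textbook reading (finishes hour 6, plus 3-hour gap → hour 9). The latest of these is hour 32, so the practice exam runs hour 32 to 32 + 9 = hour 41.
Final review cannot begin until the practice exam (finishes hour 41). It runs from hour 41 to 41 + 3 = hour 44.
The earliest everything can be done is hour 44, which is after the deadline of 43, so it is not possible.

No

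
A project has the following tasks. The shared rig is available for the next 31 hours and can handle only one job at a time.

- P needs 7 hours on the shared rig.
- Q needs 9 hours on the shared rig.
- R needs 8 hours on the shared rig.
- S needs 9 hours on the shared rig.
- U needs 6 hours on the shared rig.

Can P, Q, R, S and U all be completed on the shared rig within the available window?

Running back to back, the jobs need 7 + 9 + 8 + 9 + 6 = 39 hours on the shared rig.
Since 39 > 31, they cannot all fit.

No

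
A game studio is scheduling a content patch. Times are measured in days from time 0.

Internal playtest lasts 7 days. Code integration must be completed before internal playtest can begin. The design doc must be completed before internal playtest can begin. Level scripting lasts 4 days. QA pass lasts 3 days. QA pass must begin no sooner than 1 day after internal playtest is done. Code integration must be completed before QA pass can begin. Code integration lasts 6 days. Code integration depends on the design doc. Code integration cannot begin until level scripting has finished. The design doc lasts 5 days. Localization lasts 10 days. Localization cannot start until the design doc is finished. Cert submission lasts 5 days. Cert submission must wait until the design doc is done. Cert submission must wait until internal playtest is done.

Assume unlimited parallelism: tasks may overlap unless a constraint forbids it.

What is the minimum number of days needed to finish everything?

23

Level scripting can start immediately at day 0; it finishes at day 4.
Nothing blocks the design doc, so it runs from day 0 to day 5.
Localization cannot begin until the design doc (finishes day 5). It runs from day 5 to 5 + 10 = day 15.
Code integration has to wait for the design doc (finishes day 5); level scripting (finishes day 4). The latest of these is day 5, so code integration runs day 5 to 5 + 6 = day 11.
For internal playtest: code integration (finishes day 11); the design doc (finishes day 5). Taking the maximum gives a start of day 11, and it finishes at 11 + 7 = day 18.
For cert submission: the design doc (finishes day 5); internal playtest (finishes day 18). Taking the maximum gives a start of day 18, and it finishes at 18 + 5 = day 23.
QA pass needs all of internal playtest (finishes day 18, plus 1-day gap → day 19); code integration (finishes day 11). That puts its earliest start at day 19; it finishes at 19 + 3 = day 22.
All tasks are finished once the last one completes. Finish times: The design doc at 5, Level scripting at 4, Code integration at 11, Internal playtest at 18, Localization at 15, QA pass at 22, Cert submission at 23. The latest is day 23.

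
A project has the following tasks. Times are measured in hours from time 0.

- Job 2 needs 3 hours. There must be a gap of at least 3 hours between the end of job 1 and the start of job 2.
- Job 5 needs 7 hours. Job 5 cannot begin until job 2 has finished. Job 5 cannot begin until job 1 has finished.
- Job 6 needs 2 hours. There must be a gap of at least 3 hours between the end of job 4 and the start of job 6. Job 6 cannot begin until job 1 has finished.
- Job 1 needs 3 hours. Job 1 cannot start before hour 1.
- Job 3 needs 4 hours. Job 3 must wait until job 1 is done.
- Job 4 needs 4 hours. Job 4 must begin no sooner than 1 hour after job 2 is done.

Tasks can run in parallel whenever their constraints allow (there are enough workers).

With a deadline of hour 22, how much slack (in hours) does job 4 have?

After its own release at hour 1, job 1 can start at hour 1 and finishes at hour 4.
After job 1 (finishes hour 4, plus 3-hour gap → hour 7), job 2 can start at hour 7 and finishes at hour 10.
Job 4 cannot begin until job 2 (finishes hour 10, plus 1-hour gap → hour 11). It runs from hour 11 to 11 + 4 = hour 15.

Working backward from the deadline:
Job 6 has no dependents, so it just needs to finish by hour 22. Starting by 22 − 2 = hour 20 achieves that.
Job 4 feeds into job 6 (must start by hour 20, minus 3-hour gap → hour 17); so job 4 must finish by hour 17 and therefore start by hour 13.
So job 4 can start as early as hour 11 and as late as hour 13, giving 13 − 11 = 2 hours of slack.

2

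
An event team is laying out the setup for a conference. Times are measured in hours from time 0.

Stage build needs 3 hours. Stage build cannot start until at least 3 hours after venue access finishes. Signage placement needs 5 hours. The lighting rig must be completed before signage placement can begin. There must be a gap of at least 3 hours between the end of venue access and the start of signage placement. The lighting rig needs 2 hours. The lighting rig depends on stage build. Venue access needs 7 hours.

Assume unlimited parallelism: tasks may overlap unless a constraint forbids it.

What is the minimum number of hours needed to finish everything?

20

Nothing blocks venue access, so it runs from hour 0 to hour 7.
Stage build waits on venue access (finishes hour 7, plus 3-hour gap → hour 10), so it starts at hour 10 and finishes at 10 + 3 = hour 13.
After stage build (finishes hour 13), the lighting rig can start at hour 13 and finishes at hour 15.
Signage placement has to wait for the lighting rig (finishes hour 15); venue access (finishes hour 7, plus 3-hour gap → hour 10). The latest of these is hour 15, so signage placement runs hour 15 to 15 + 5 = hour 20.
All tasks are finished once the last one completes. Finish times: Venue access at 7, Stage build at 13, The lighting rig at 15, Signage placement at 20. The latest is hour 20.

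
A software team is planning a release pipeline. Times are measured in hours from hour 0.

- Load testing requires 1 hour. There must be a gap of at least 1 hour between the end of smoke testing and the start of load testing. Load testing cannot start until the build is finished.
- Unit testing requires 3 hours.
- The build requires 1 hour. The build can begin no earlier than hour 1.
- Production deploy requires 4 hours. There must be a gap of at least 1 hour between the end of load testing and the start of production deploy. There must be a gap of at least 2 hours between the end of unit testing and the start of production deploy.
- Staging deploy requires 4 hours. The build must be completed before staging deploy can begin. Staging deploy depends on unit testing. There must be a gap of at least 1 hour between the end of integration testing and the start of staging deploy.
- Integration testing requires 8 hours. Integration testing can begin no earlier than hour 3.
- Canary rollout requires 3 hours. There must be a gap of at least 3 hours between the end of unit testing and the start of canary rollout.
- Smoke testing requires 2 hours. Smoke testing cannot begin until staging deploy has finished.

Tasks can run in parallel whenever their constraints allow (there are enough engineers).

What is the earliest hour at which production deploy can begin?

Integration testing waits on its own release at hour 3, so it starts at hour 3 and finishes at 3 + 8 = hour 11.
Nothing blocks unit testing, so it runs from hour 0 to hour 3.
The build waits on its own release at hour 1, so it starts at hour 1 and finishes at 1 + 1 = hour 2.
Staging deploy cannot start until the build (finishes hour 2); unit testing (finishes hour 3); integration testing (finishes hour 11, plus 1-hour gap → hour 12). The controlling bound is hour 12, so staging deploy finishes at 12 + 4 = hour 16.
After staging deploy (finishes hour 16), smoke testing can start at hour 16 and finishes at hour 18.
Load testing cannot start until smoke testing (finishes hour 18, plus 1-hour gap → hour 19); the build (finishes hour 2). The controlling bound is hour 19, so load testing finishes at 19 + 1 = hour 20.
Production deploy waits on load testing (finishes hour 20, plus 1-hour gap → hour 21); unit testing (finishes hour 3, plus 2-hour gap → hour 5). The latest of these is hour 21, which is the earliest production deploy can start.

21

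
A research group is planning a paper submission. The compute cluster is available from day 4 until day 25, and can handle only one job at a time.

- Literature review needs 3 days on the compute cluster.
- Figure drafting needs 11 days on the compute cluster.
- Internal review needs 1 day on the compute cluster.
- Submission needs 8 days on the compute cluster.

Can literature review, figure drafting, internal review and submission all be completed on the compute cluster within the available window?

No

The compute cluster window is 25 − 4 = 21 days.
Running back to back, the jobs need 3 + 11 + 1 + 8 = 23 days on the compute cluster.
Since 23 > 21, they cannot all fit.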